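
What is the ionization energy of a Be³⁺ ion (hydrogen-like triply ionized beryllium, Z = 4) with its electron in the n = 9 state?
2.68755 eV

The ionization energy is the energy needed to remove the electron completely (n → ∞).

For a hydrogen-like ion with Z = 4, E_n = -13.6057 Z² / n² eV.

At n = 9: E_9 = -13.6057 × 4² / 9² = -2.68754568 eV
At n = ∞: E_∞ = 0 eV

Ionization energy = E_∞ - E_9 = 0 - (-2.68754568) = 2.68754568 eV
Ionization energy ≈ 2.68755 eV

This is also called the binding energy of the electron in state n = 9.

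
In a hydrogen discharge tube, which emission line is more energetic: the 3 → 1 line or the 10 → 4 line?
3 → 1

Calculate the energy for each transition:

Transition 3 → 1:
ΔE₁ = |E_1 - E_3| = |-13.6057/1² - (-13.6057/3²)|
ΔE₁ = |-13.60570000000 - (-1.51174444444)| = 12.09395556 eV

Transition 10 → 4:
ΔE₂ = |E_4 - E_10| = |-13.6057/4² - (-13.6057/10²)|
ΔE₂ = |-0.85035625000 - (-0.13605700000)| = 0.71429925 eV

Since 12.09395556 eV > 0.71429925 eV, the transition 3 → 1 emits the more energetic photon.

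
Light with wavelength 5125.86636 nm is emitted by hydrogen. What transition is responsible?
n = 10 → n = 6

First, find the photon energy from the wavelength (hc = 1239.84 eV·nm):
E = hc/λ = 1239.84 eV·nm / 5125.86636 nm = 0.24187911 eV

The energy levels of hydrogen satisfy E_n = -13.6057 / n² eV, so an emission n_i → n_f releases
ΔE = 13.6057 × (1/n_f² − 1/n_i²) eV.

Setting ΔE equal to the photon energy:
1/n_f² − 1/n_i² = 0.24187911 / 13.6057 = 0.017777778

Since 1/n_i² must be positive, we need 1/n_f² > 0.017777778, i.e. n_f ≤ 7. For each allowed n_f, solve n_i = (1/n_f² − 0.017777778)^(−1/2) and check whether it is a whole number:
  n_f = 1: 1/n_i² = 1.000000000 − 0.017777778 = 0.982222222 → n_i = 1.009  (not an integer) ✗
  n_f = 2: 1/n_i² = 0.250000000 − 0.017777778 = 0.232222222 → n_i = 2.075  (not an integer) ✗
  n_f = 3: 1/n_i² = 0.111111111 − 0.017777778 = 0.093333333 → n_i = 3.273  (not an integer) ✗
  n_f = 4: 1/n_i² = 0.062500000 − 0.017777778 = 0.044722222 → n_i = 4.729  (not an integer) ✗
  n_f = 5: 1/n_i² = 0.040000000 − 0.017777778 = 0.022222222 → n_i = 6.708  (not an integer) ✗
  n_f = 6: 1/n_i² = 0.027777778 − 0.017777778 = 0.010000000 → n_i = 10.000  → integer, n_i = 10 ✓
  n_f = 7: 1/n_i² = 0.020408163 − 0.017777778 = 0.002630385 → n_i = 19.498  (not an integer) ✗

Only n_f = 6 gives an integer upper level, n_i = 10.

The transition is from n = 10 to n = 6 (emission).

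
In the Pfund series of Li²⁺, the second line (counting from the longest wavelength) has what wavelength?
516.8055 nm

The lines of a series are numbered from the longest wavelength (smallest ΔE) outward; the second line is the transition from n = n_f + 2 to n_f.
The Pfund series has all transitions ending at n_f = 5.

For Li²⁺ (Z = 3), the second line (β-line) is the jump from n = 7 to n = 5:
E_7 = -13.6057 × 3² / 7² = -2.49900612 eV
E_5 = -13.6057 × 3² / 5² = -4.89805200 eV
ΔE = E_7 - E_5 = 2.39904588 eV

λ = hc/E = 1239.84 eV·nm / 2.39904588 eV
λ = 516.8055 nm

This is the β-line of the Pfund series in Li²⁺.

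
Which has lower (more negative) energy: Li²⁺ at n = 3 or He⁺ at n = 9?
Li²⁺ at n = 3 (E = -13.61 eV)

Using E_n = -13.6057 Z² / n² eV:

Li²⁺ (Z = 3) at n = 3:
E = -13.6057 × 3² / 3² = -13.6057 × 9 / 9 = -13.60570 eV

He⁺ (Z = 2) at n = 9:
E = -13.6057 × 2² / 9² = -13.6057 × 4 / 81 = -0.67189 eV

Since -13.60570 eV < -0.67189 eV,
Li²⁺ at n = 3 is more tightly bound (requires more energy to ionize).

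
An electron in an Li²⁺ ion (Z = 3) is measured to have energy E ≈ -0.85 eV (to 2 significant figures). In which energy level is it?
n = 12

The exact energy levels follow E_n = -13.6057 Z² / n² eV with Z = 3.

The measured value (-0.85 eV) is reported to only 2 significant figures, so we must test candidate n values and see which one matches to that precision.

Candidate energies:
  n = 10:  E = -13.6057 × 3² / 10² = -1.22451 eV
  n = 11:  E = -13.6057 × 3² / 11² = -1.01199 eV
  n = 12:  E = -13.6057 × 3² / 12² = -0.85036 eV  ← matches
  n = 13:  E = -13.6057 × 3² / 13² = -0.72456 eV
  n = 14:  E = -13.6057 × 3² / 14² = -0.62475 eV

Checking against the measurement of -0.85 eV (2 sig figs), only n = 12 agrees:
E_12 = -0.85036 eV, which rounds to -0.85 eV ✓

Therefore n = 12.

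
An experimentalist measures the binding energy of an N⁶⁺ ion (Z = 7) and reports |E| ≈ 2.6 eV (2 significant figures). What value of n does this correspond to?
n = 16

The exact energy levels follow E_n = -13.6057 Z² / n² eV with Z = 7.

The measured value (-2.6 eV) is reported to only 2 significant figures, so we must test candidate n values and see which one matches to that precision.

Candidate energies:
  n = 14:  E = -13.6057 × 7² / 14² = -3.40143 eV
  n = 15:  E = -13.6057 × 7² / 15² = -2.96302 eV
  n = 16:  E = -13.6057 × 7² / 16² = -2.60422 eV  ← matches
  n = 17:  E = -13.6057 × 7² / 17² = -2.30685 eV
  n = 18:  E = -13.6057 × 7² / 18² = -2.05765 eV

Checking against the measurement of -2.6 eV (2 sig figs), only n = 16 agrees:
E_16 = -2.60422 eV, which rounds to -2.6 eV ✓

Therefore n = 16.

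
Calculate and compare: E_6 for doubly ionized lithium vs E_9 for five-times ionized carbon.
C⁵⁺ at n = 9 (E = -6.05 eV)

Using E_n = -13.6057 Z² / n² eV:

Li²⁺ (Z = 3) at n = 6:
E = -13.6057 × 3² / 6² = -13.6057 × 9 / 36 = -3.40143 eV

C⁵⁺ (Z = 6) at n = 9:
E = -13.6057 × 6² / 9² = -13.6057 × 36 / 81 = -6.04698 eV

Since -6.04698 eV < -3.40143 eV,
C⁵⁺ at n = 9 is more tightly bound (requires more energy to ionize).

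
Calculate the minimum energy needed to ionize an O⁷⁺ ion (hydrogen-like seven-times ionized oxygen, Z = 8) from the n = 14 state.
4.442678 eV

The ionization energy is the energy needed to remove the electron completely (n → ∞).

For a hydrogen-like ion with Z = 8, E_n = -13.6057 Z² / n² eV.

At n = 14: E_14 = -13.6057 × 8² / 14² = -4.442677551 eV
At n = ∞: E_∞ = 0 eV

Ionization energy = E_∞ - E_14 = 0 - (-4.442677551) = 4.442677551 eV
Ionization energy ≈ 4.442678 eV

This is also called the binding energy of the electron in state n = 14.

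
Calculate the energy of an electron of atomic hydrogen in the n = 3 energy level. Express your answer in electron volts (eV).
-1.5117 eV

The energy levels of a hydrogen-like atom are given by:
E_n = -13.6057 eV / n²

For n = 3:
E_3 = -13.6057 eV / 3²
E_3 = -13.6057 eV / 9
E_3 = -1.5117 eV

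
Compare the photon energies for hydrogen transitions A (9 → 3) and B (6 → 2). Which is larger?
6 → 2

Calculate the energy for each transition:

Transition 9 → 3:
ΔE₁ = |E_3 - E_9| = |-13.6057/3² - (-13.6057/9²)|
ΔE₁ = |-1.511744444 - (-0.167971605)| = 1.343773 eV

Transition 6 → 2:
ΔE₂ = |E_2 - E_6| = |-13.6057/2² - (-13.6057/6²)|
ΔE₂ = |-3.401425000 - (-0.377936111)| = 3.023489 eV

Since 3.023489 eV > 1.343773 eV, the transition 6 → 2 emits the more energetic photon.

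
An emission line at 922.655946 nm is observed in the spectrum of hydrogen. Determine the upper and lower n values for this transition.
n = 9 → n = 3

First, find the photon energy from the wavelength (hc = 1239.84 eV·nm):
E = hc/λ = 1239.84 eV·nm / 922.655946 nm = 1.3437728 eV

The energy levels of hydrogen satisfy E_n = -13.6057 / n² eV, so an emission n_i → n_f releases
ΔE = 13.6057 × (1/n_f² − 1/n_i²) eV.

Setting ΔE equal to the photon energy:
1/n_f² − 1/n_i² = 1.3437728 / 13.6057 = 0.098765429

Since 1/n_i² must be positive, we need 1/n_f² > 0.098765429, i.e. n_f ≤ 3. For each allowed n_f, solve n_i = (1/n_f² − 0.098765429)^(−1/2) and check whether it is a whole number:
  n_f = 1: 1/n_i² = 1.000000000 − 0.098765429 = 0.901234571 → n_i = 1.053  (not an integer) ✗
  n_f = 2: 1/n_i² = 0.250000000 − 0.098765429 = 0.151234571 → n_i = 2.571  (not an integer) ✗
  n_f = 3: 1/n_i² = 0.111111111 − 0.098765429 = 0.012345682 → n_i = 9.000  → integer, n_i = 9 ✓

Only n_f = 3 gives an integer upper level, n_i = 9.

The transition is from n = 9 to n = 3 (emission).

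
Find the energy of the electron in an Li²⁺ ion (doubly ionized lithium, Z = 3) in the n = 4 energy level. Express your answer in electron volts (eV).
-7.65321 eV

The energy levels of a hydrogen-like atom are given by:
E_n = -13.6057 Z² / n² eV  (with Z = 3 for Li²⁺)

For n = 4:
E_4 = -13.6057 × 3² / 4²
E_4 = -13.6057 × 9 / 16
E_4 = -7.65321 eV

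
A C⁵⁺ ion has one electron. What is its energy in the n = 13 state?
-2.89826 eV

For hydrogen-like ions, the energy levels scale with Z²:
E_n = -13.6057 Z² / n² eV

For C⁵⁺ (Z = 6) at n = 13:
E_13 = -13.6057 × 6² / 13²
E_13 = -13.6057 × 36 / 169
E_13 = -489.8052 / 169
E_13 = -2.89826 eV

The energy is 36 times more negative than hydrogen at the same n due to the stronger nuclear charge.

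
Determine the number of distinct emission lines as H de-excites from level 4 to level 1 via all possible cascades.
6

The electron can occupy levels n = 1, 2, ..., 4 during de-excitation — that is m = 4 - 1 + 1 = 4 distinct levels.

The number of distinct spectral lines equals the number of ways to choose 2 of these m levels (each pair gives one possible emission transition):

Number of lines = m(m-1)/2 = 4×3/2 = 6

These correspond to all possible transitions between the 4 levels:
4 → 3, 4 → 2, 4 → 1, 3 → 2, 3 → 1, 2 → 1

Each transition produces a photon with a unique energy (and thus wavelength). This count does not depend on Z.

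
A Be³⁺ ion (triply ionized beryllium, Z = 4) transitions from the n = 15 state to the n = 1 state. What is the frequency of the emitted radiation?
5.240e+16 Hz

First, find the transition energy:
E_15 = -13.6057 × 4² / 15² = -0.96752 eV
E_1 = -13.6057 × 4² / 1² = -217.69120 eV
|ΔE| = |E_1 - E_15| = 216.72368 eV

Convert to Joules: E = 216.72368 eV × (1.602177 × 10⁻¹⁹ J/eV) = 3.47230e-17 J

Using E = hf:
f = E/h = 3.47230e-17 J / (6.62607 × 10⁻³⁴ J·s)
f = 5.240e+16 Hz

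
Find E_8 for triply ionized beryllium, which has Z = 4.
-3.4014 eV

For hydrogen-like ions, the energy levels scale with Z²:
E_n = -13.6057 Z² / n² eV

For Be³⁺ (Z = 4) at n = 8:
E_8 = -13.6057 × 4² / 8²
E_8 = -13.6057 × 16 / 64
E_8 = -217.6912 / 64
E_8 = -3.4014 eV

The energy is 16 times more negative than hydrogen at the same n due to the stronger nuclear charge.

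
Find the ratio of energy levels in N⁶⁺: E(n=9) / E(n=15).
2.777778

Using E_n = -13.6057 Z² / n² eV with Z = 7:

E_9 = -13.6057 × 7² / 9² = -666.6793 / 81 = -8.230608641975 eV
E_15 = -13.6057 × 7² / 15² = -666.6793 / 225 = -2.963019111111 eV

The ratio is:
E_9/E_15 = (-8.230608641975) / (-2.963019111111)
E_9/E_15 = (-666.6793/81) / (-666.6793/225)
E_9/E_15 = 225/81
E_9/E_15 = 2.777778
(Note: the Z² factors cancel in the ratio.)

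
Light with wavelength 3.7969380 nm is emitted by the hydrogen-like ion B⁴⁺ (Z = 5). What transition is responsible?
n = 5 → n = 1

First, find the photon energy from the wavelength (hc = 1239.84 eV·nm):
E = hc/λ = 1239.84 eV·nm / 3.7969380 nm = 326.53680 eV

The energy levels of B⁴⁺ satisfy E_n = -13.6057 × 5² / n² eV, so an emission n_i → n_f releases
ΔE = 13.6057 × 5² × (1/n_f² − 1/n_i²) eV.

Setting ΔE equal to the photon energy:
1/n_f² − 1/n_i² = 326.53680 / (13.6057 × 5²) = 0.96000000

Since 1/n_i² must be positive, we need 1/n_f² > 0.96000000, i.e. n_f ≤ 1. For each allowed n_f, solve n_i = (1/n_f² − 0.96000000)^(−1/2) and check whether it is a whole number:
  n_f = 1: 1/n_i² = 1.00000000 − 0.96000000 = 0.04000000 → n_i = 5.000  → integer, n_i = 5 ✓

Only n_f = 1 gives an integer upper level, n_i = 5.

The transition is from n = 5 to n = 1 (emission).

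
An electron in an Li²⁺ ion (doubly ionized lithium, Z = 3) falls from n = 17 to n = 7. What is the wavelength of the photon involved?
597.42711 nm

First, find the transition energy using E_n = -13.6057 Z² / n² eV:
E_17 = -13.6057 × 3² / 17² = -0.423706920 eV
E_7 = -13.6057 × 3² / 7² = -2.499006122 eV

Photon energy: |ΔE| = |E_7 - E_17| = 2.075299202 eV

Convert to wavelength using E = hc/λ with hc = 1239.84 eV·nm:
λ = hc/E = 1239.84 eV·nm / 2.075299202 eV
λ = 597.42711 nm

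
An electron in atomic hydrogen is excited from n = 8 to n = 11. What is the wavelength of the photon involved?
12380.4161 nm

First, find the transition energy using E_n = -13.6057 / n² eV:
E_8 = -13.6057 / 8² = -0.21258906250 eV
E_11 = -13.6057 / 11² = -0.11244380165 eV

Photon energy: |ΔE| = |E_11 - E_8| = 0.10014526085 eV

Convert to wavelength using E = hc/λ with hc = 1239.84 eV·nm:
λ = hc/E = 1239.84 eV·nm / 0.10014526085 eV
λ = 12380.4161 nm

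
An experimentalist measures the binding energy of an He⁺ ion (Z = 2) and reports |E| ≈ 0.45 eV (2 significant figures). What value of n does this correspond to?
n = 11

The exact energy levels follow E_n = -13.6057 Z² / n² eV with Z = 2.

The measured value (-0.45 eV) is reported to only 2 significant figures, so we must test candidate n values and see which one matches to that precision.

Candidate energies:
  n = 9:  E = -13.6057 × 2² / 9² = -0.67189 eV
  n = 10:  E = -13.6057 × 2² / 10² = -0.54423 eV
  n = 11:  E = -13.6057 × 2² / 11² = -0.44978 eV  ← matches
  n = 12:  E = -13.6057 × 2² / 12² = -0.37794 eV
  n = 13:  E = -13.6057 × 2² / 13² = -0.32203 eV

Checking against the measurement of -0.45 eV (2 sig figs), only n = 11 agrees:
E_11 = -0.44978 eV, which rounds to -0.45 eV ✓

Therefore n = 11.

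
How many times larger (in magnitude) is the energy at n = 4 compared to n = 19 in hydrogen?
22.5625

Using E_n = -13.6057 Z² / n² eV with Z = 1:

E_4 = -13.6057 / 4² = -13.6057 / 16 = -0.850356250 eV
E_19 = -13.6057 / 19² = -13.6057 / 361 = -0.037688920 eV

The ratio is:
E_4/E_19 = (-0.850356250) / (-0.037688920)
E_4/E_19 = (-13.6057/16) / (-13.6057/361)
E_4/E_19 = 361/16
E_4/E_19 = 22.5625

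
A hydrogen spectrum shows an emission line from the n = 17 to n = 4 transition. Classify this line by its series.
Brackett series

The spectral series in hydrogen are named based on the final (lower) energy level:
- Lyman series: n_final = 1 (ultraviolet)
- Balmer series: n_final = 2 (visible/near-UV)
- Paschen series: n_final = 3 (infrared)
- Brackett series: n_final = 4 (infrared)
- Pfund series: n_final = 5 (far infrared)

Since this transition ends at n = 4, it belongs to the Brackett series.

For reference, this 17 → 4 line has photon energy
ΔE = 13.6057 eV × (1/4² - 1/17²) = 0.8032777033 eV,
corresponding to wavelength λ = hc/ΔE = 1239.84 eV·nm / 0.8032777033 eV = 1543.4762 nm in the infrared region.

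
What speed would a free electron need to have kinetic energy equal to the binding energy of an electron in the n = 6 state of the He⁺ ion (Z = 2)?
7.29231e+05 m/s (or 0.24% of c)

The binding energy at n = 6 for He⁺ is:
E_6 = -13.6057 × 2²/6² = -1.51174444 eV
|E_6| = 1.51174444 eV

Convert to Joules:
KE = 1.51174444 eV × (1.602177 × 10⁻¹⁹ J/eV) = 2.4220822e-19 J

Using KE = ½mv²:
v = √(2·KE/m_e)
v = √(2 × 2.4220822e-19 J / 9.10938 × 10⁻³¹ kg)
v = 7.29231e+05 m/s

This is approximately 0.24% the speed of light.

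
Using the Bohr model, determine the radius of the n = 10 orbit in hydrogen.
5.2918 nm (or 52.9177 Å)

The Bohr radius formula is:
r_n = n² a₀ / Z

where a₀ = 0.0529177 nm is the Bohr radius.

For H (Z = 1) at n = 10:
r_10 = 10² × 0.0529177 nm / 1
r_10 = 100 × 0.0529177 nm / 1
r_10 = 5.29177 nm / 1
r_10 = 5.2918 nm

The electron orbits at approximately 5.2918 nm from the nucleus.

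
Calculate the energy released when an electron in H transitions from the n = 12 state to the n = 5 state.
0.449744 eV

The energy levels are E_n = -13.6057 eV / n².

Energy at n = 12: E_12 = -13.6057 / 12² = -0.094484028 eV
Energy at n = 5: E_5 = -13.6057 / 5² = -0.544228000 eV

For emission (electron falling to lower state), the photon energy is:
E_photon = E_12 - E_5 = |-0.094484028 - (-0.544228000)|
E_photon = 0.449744 eV

This energy is carried away by the emitted photon.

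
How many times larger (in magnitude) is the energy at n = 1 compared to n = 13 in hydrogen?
169.0000

Using E_n = -13.6057 Z² / n² eV with Z = 1:

E_1 = -13.6057 / 1² = -13.6057 / 1 = -13.6057000000 eV
E_13 = -13.6057 / 13² = -13.6057 / 169 = -0.0805071006 eV

The ratio is:
E_1/E_13 = (-13.6057000000) / (-0.0805071006)
E_1/E_13 = (-13.6057/1) / (-13.6057/169)
E_1/E_13 = 169/1
E_1/E_13 = 169.0000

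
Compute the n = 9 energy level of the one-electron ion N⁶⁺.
-8.231 eV

For hydrogen-like ions, the energy levels scale with Z²:
E_n = -13.6057 Z² / n² eV

For N⁶⁺ (Z = 7) at n = 9:
E_9 = -13.6057 × 7² / 9²
E_9 = -13.6057 × 49 / 81
E_9 = -666.6793 / 81
E_9 = -8.231 eV

The energy is 49 times more negative than hydrogen at the same n due to the stronger nuclear charge.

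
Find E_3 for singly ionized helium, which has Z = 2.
-6.047 eV

For hydrogen-like ions, the energy levels scale with Z²:
E_n = -13.6057 Z² / n² eV

For He⁺ (Z = 2) at n = 3:
E_3 = -13.6057 × 2² / 3²
E_3 = -13.6057 × 4 / 9
E_3 = -54.4228 / 9
E_3 = -6.047 eV

The energy is 4 times more negative than hydrogen at the same n due to the stronger nuclear charge.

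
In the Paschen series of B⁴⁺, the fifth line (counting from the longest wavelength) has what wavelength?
38.17372 nm

The lines of a series are numbered from the longest wavelength (smallest ΔE) outward; the fifth line is the transition from n = n_f + 5 to n_f.
The Paschen series has all transitions ending at n_f = 3.

For B⁴⁺ (Z = 5), the fifth line (ε-line) is the jump from n = 8 to n = 3:
E_8 = -13.6057 × 5² / 8² = -5.3147266 eV
E_3 = -13.6057 × 5² / 3² = -37.7936111 eV
ΔE = E_8 - E_3 = 32.4788845 eV

λ = hc/E = 1239.84 eV·nm / 32.4788845 eV
λ = 38.17372 nm

This is the ε-line of the Paschen series in B⁴⁺.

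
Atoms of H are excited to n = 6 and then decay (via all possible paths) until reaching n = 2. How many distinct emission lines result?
10

The electron can occupy levels n = 2, 3, ..., 6 during de-excitation — that is m = 6 - 2 + 1 = 5 distinct levels.

The number of distinct spectral lines equals the number of ways to choose 2 of these m levels (each pair gives one possible emission transition):

Number of lines = m(m-1)/2 = 5×4/2 = 10

These correspond to all possible transitions between the 5 levels:
6 → 5, 6 → 4, 6 → 3, 6 → 2, 5 → 4, 5 → 3, 5 → 2, 4 → 3...

Each transition produces a photon with a unique energy (and thus wavelength). This count does not depend on Z.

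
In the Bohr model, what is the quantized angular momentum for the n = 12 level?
1.265e-33 J·s (or 12ℏ)

In the Bohr model, angular momentum is quantized:
L = nℏ

where ℏ = h/(2π) = 1.05457e-34 J·s

For n = 12:
L = 12 × 1.05457e-34 J·s
L = 1.265e-33 J·s

This can also be written as L = 12ℏ.
The angular momentum is an integer multiple of the reduced Planck constant.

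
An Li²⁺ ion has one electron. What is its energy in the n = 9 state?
-1.5117 eV

For hydrogen-like ions, the energy levels scale with Z²:
E_n = -13.6057 Z² / n² eV

For Li²⁺ (Z = 3) at n = 9:
E_9 = -13.6057 × 3² / 9²
E_9 = -13.6057 × 9 / 81
E_9 = -122.4513 / 81
E_9 = -1.5117 eV

The energy is 9 times more negative than hydrogen at the same n due to the stronger nuclear charge.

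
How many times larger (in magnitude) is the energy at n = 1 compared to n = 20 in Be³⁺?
400.0000

Using E_n = -13.6057 Z² / n² eV with Z = 4:

E_1 = -13.6057 × 4² / 1² = -217.6912 / 1 = -217.6912000000 eV
E_20 = -13.6057 × 4² / 20² = -217.6912 / 400 = -0.5442280000 eV

The ratio is:
E_1/E_20 = (-217.6912000000) / (-0.5442280000)
E_1/E_20 = (-217.6912/1) / (-217.6912/400)
E_1/E_20 = 400/1
E_1/E_20 = 400.0000
(Note: the Z² factors cancel in the ratio.)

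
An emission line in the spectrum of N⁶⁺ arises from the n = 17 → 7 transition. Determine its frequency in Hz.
2.7321e+15 Hz

First, find the transition energy:
E_17 = -13.6057 × 7² / 17² = -2.30684879 eV
E_7 = -13.6057 × 7² / 7² = -13.60570000 eV
|ΔE| = |E_7 - E_17| = 11.29885121 eV

Convert to Joules: E = 11.29885121 eV × (1.602177 × 10⁻¹⁹ J/eV) = 1.810276e-18 J

Using E = hf:
f = E/h = 1.810276e-18 J / (6.62607 × 10⁻³⁴ J·s)
f = 2.7321e+15 Hz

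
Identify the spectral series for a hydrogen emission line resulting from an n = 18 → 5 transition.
Pfund series

The spectral series in hydrogen are named based on the final (lower) energy level:
- Lyman series: n_final = 1 (ultraviolet)
- Balmer series: n_final = 2 (visible/near-UV)
- Paschen series: n_final = 3 (infrared)
- Brackett series: n_final = 4 (infrared)
- Pfund series: n_final = 5 (far infrared)

Since this transition ends at n = 5, it belongs to the Pfund series.

For reference, this 18 → 5 line has photon energy
ΔE = 13.6057 eV × (1/5² - 1/18²) = 0.50223509877 eV,
corresponding to wavelength λ = hc/ΔE = 1239.84 eV·nm / 0.50223509877 eV = 2468.64467 nm in the far infrared region.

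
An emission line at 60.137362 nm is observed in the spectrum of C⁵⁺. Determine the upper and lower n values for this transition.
n = 7 → n = 4

First, find the photon energy from the wavelength (hc = 1239.84 eV·nm):
E = hc/λ = 1239.84 eV·nm / 60.137362 nm = 20.616801 eV

The energy levels of C⁵⁺ satisfy E_n = -13.6057 × 6² / n² eV, so an emission n_i → n_f releases
ΔE = 13.6057 × 6² × (1/n_f² − 1/n_i²) eV.

Setting ΔE equal to the photon energy:
1/n_f² − 1/n_i² = 20.616801 / (13.6057 × 6²) = 0.042091838

Since 1/n_i² must be positive, we need 1/n_f² > 0.042091838, i.e. n_f ≤ 4. For each allowed n_f, solve n_i = (1/n_f² − 0.042091838)^(−1/2) and check whether it is a whole number:
  n_f = 1: 1/n_i² = 1.000000000 − 0.042091838 = 0.957908162 → n_i = 1.022  (not an integer) ✗
  n_f = 2: 1/n_i² = 0.250000000 − 0.042091838 = 0.207908162 → n_i = 2.193  (not an integer) ✗
  n_f = 3: 1/n_i² = 0.111111111 − 0.042091838 = 0.069019273 → n_i = 3.806  (not an integer) ✗
  n_f = 4: 1/n_i² = 0.062500000 − 0.042091838 = 0.020408162 → n_i = 7.000  → integer, n_i = 7 ✓

Only n_f = 4 gives an integer upper level, n_i = 7.

The transition is from n = 7 to n = 4 (emission).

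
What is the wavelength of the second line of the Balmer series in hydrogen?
486.008 nm

The lines of a series are numbered from the longest wavelength (smallest ΔE) outward; the second line is the transition from n = n_f + 2 to n_f.
The Balmer series has all transitions ending at n_f = 2.

For H, the second line (β-line) is the jump from n = 4 to n = 2:
E_4 = -13.6057 / 4² = -0.8503563 eV
E_2 = -13.6057 / 2² = -3.4014250 eV
ΔE = E_4 - E_2 = 2.5510687 eV

λ = hc/E = 1239.84 eV·nm / 2.5510687 eV
λ = 486.008 nm

This is the β-line of the Balmer series in H.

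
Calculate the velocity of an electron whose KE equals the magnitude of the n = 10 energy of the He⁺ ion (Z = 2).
4.3754e+05 m/s (or 0.145947% of c)

The binding energy at n = 10 for He⁺ is:
E_10 = -13.6057 × 2²/10² = -0.54422800 eV
|E_10| = 0.54422800 eV

Convert to Joules:
KE = 0.54422800 eV × (1.602177 × 10⁻¹⁹ J/eV) = 8.719496e-20 J

Using KE = ½mv²:
v = √(2·KE/m_e)
v = √(2 × 8.719496e-20 J / 9.10938 × 10⁻³¹ kg)
v = 4.3754e+05 m/s

This is approximately 0.145947% the speed of light.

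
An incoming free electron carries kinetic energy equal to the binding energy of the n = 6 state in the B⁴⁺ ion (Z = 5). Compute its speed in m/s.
1.823e+06 m/s (or 0.608113% of c)

The binding energy at n = 6 for B⁴⁺ is:
E_6 = -13.6057 × 5²/6² = -9.44840278 eV
|E_6| = 9.44840278 eV

Convert to Joules:
KE = 9.44840278 eV × (1.602177 × 10⁻¹⁹ J/eV) = 1.51380e-18 J

Using KE = ½mv²:
v = √(2·KE/m_e)
v = √(2 × 1.51380e-18 J / 9.10938 × 10⁻³¹ kg)
v = 1.823e+06 m/s

This is approximately 0.608113% the speed of light.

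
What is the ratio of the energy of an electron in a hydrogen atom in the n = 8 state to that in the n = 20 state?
6.25000

Using E_n = -13.6057 Z² / n² eV with Z = 1:

E_8 = -13.6057 / 8² = -13.6057 / 64 = -0.21258906250 eV
E_20 = -13.6057 / 20² = -13.6057 / 400 = -0.03401425000 eV

The ratio is:
E_8/E_20 = (-0.21258906250) / (-0.03401425000)
E_8/E_20 = (-13.6057/64) / (-13.6057/400)
E_8/E_20 = 400/64
E_8/E_20 = 6.25000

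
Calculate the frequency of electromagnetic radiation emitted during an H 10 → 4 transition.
1.72717e+14 Hz

First, find the transition energy:
E_10 = -13.6057 / 10² = -0.136057000 eV
E_4 = -13.6057 / 4² = -0.850356250 eV
|ΔE| = |E_4 - E_10| = 0.714299250 eV

Convert to Joules: E = 0.714299250 eV × (1.602177 × 10⁻¹⁹ J/eV) = 1.1444338e-19 J

Using E = hf:
f = E/h = 1.1444338e-19 J / (6.62607 × 10⁻³⁴ J·s)
f = 1.72717e+14 Hz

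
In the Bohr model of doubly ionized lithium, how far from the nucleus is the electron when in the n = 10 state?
1.76392 nm (or 17.63924 Å)

The Bohr radius formula is:
r_n = n² a₀ / Z

where a₀ = 0.05291772 nm is the Bohr radius.

For Li²⁺ (Z = 3) at n = 10:
r_10 = 10² × 0.05291772 nm / 3
r_10 = 100 × 0.05291772 nm / 3
r_10 = 5.291772 nm / 3
r_10 = 1.76392 nm

The electron orbits at approximately 1.76392 nm from the nucleus.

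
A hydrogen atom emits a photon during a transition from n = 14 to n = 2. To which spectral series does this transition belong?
Balmer series

The spectral series in hydrogen are named based on the final (lower) energy level:
- Lyman series: n_final = 1 (ultraviolet)
- Balmer series: n_final = 2 (visible/near-UV)
- Paschen series: n_final = 3 (infrared)
- Brackett series: n_final = 4 (infrared)
- Pfund series: n_final = 5 (far infrared)

Since this transition ends at n = 2, it belongs to the Balmer series.

For reference, this 14 → 2 line has photon energy
ΔE = 13.6057 eV × (1/2² - 1/14²) = 3.3320081633 eV,
corresponding to wavelength λ = hc/ΔE = 1239.84 eV·nm / 3.3320081633 eV = 372.099929 nm in the visible/near-UV region.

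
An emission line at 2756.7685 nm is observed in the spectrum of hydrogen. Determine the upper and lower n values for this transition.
n = 12 → n = 5

First, find the photon energy from the wavelength (hc = 1239.84 eV·nm):
E = hc/λ = 1239.84 eV·nm / 2756.7685 nm = 0.44974397 eV

The energy levels of hydrogen satisfy E_n = -13.6057 / n² eV, so an emission n_i → n_f releases
ΔE = 13.6057 × (1/n_f² − 1/n_i²) eV.

Setting ΔE equal to the photon energy:
1/n_f² − 1/n_i² = 0.44974397 / 13.6057 = 0.033055555

Since 1/n_i² must be positive, we need 1/n_f² > 0.033055555, i.e. n_f ≤ 5. For each allowed n_f, solve n_i = (1/n_f² − 0.033055555)^(−1/2) and check whether it is a whole number:
  n_f = 1: 1/n_i² = 1.000000000 − 0.033055555 = 0.966944445 → n_i = 1.017  (not an integer) ✗
  n_f = 2: 1/n_i² = 0.250000000 − 0.033055555 = 0.216944445 → n_i = 2.147  (not an integer) ✗
  n_f = 3: 1/n_i² = 0.111111111 − 0.033055555 = 0.078055556 → n_i = 3.579  (not an integer) ✗
  n_f = 4: 1/n_i² = 0.062500000 − 0.033055555 = 0.029444445 → n_i = 5.828  (not an integer) ✗
  n_f = 5: 1/n_i² = 0.040000000 − 0.033055555 = 0.006944445 → n_i = 12.000  → integer, n_i = 12 ✓

Only n_f = 5 gives an integer upper level, n_i = 12.

The transition is from n = 12 to n = 5 (emission).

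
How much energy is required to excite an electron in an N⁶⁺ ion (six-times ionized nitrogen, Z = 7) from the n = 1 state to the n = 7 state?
653.074 eV

The energy levels of a hydrogen-like atom are E_n = -13.6057 Z² eV / n².

Energy at n = 1: E_1 = -13.6057 × 7² / 1² = -666.679300 eV
Energy at n = 7: E_7 = -13.6057 × 7² / 7² = -13.605700 eV

The excitation energy is the difference:
ΔE = E_7 - E_1
ΔE = -13.605700 - (-666.679300)
ΔE = 653.074 eV

Since this is positive, energy must be absorbed (photon absorption).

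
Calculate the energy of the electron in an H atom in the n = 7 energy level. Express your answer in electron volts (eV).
-0.27767 eV

The energy levels of a hydrogen-like atom are given by:
E_n = -13.6057 eV / n²

For n = 7:
E_7 = -13.6057 eV / 7²
E_7 = -13.6057 eV / 49
E_7 = -0.27767 eV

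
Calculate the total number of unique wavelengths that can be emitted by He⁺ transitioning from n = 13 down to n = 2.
66

The electron can occupy levels n = 2, 3, ..., 13 during de-excitation — that is m = 13 - 2 + 1 = 12 distinct levels.

The number of distinct spectral lines equals the number of ways to choose 2 of these m levels (each pair gives one possible emission transition):

Number of lines = m(m-1)/2 = 12×11/2 = 66

These correspond to all possible transitions between the 12 levels:
13 → 12, 13 → 11, 13 → 10, 13 → 9, 13 → 8, 13 → 7, 13 → 6, 13 → 5...

Each transition produces a photon with a unique energy (and thus wavelength). This count does not depend on Z.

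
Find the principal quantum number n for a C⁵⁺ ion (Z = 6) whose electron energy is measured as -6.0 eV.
n = 9

The exact energy levels follow E_n = -13.6057 Z² / n² eV with Z = 6.

The measured value (-6.0 eV) is reported to only 2 significant figures, so we must test candidate n values and see which one matches to that precision.

Candidate energies:
  n = 7:  E = -13.6057 × 6² / 7² = -9.99602 eV
  n = 8:  E = -13.6057 × 6² / 8² = -7.65321 eV
  n = 9:  E = -13.6057 × 6² / 9² = -6.04698 eV  ← matches
  n = 10:  E = -13.6057 × 6² / 10² = -4.89805 eV
  n = 11:  E = -13.6057 × 6² / 11² = -4.04798 eV

Checking against the measurement of -6.0 eV (2 sig figs), only n = 9 agrees:
E_9 = -6.04698 eV, which rounds to -6.0 eV ✓

Therefore n = 9.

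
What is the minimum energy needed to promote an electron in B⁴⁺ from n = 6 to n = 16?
8.1197 eV

The energy levels of a hydrogen-like atom are E_n = -13.6057 Z² eV / n².

Energy at n = 6: E_6 = -13.6057 × 5² / 6² = -9.4484028 eV
Energy at n = 16: E_16 = -13.6057 × 5² / 16² = -1.3286816 eV

The excitation energy is the difference:
ΔE = E_16 - E_6
ΔE = -1.3286816 - (-9.4484028)
ΔE = 8.1197 eV

Since this is positive, energy must be absorbed (photon absorption).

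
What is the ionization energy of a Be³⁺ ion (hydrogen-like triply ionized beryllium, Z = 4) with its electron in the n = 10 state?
2.18 eV

The ionization energy is the energy needed to remove the electron completely (n → ∞).

For a hydrogen-like ion with Z = 4, E_n = -13.6057 Z² / n² eV.

At n = 10: E_10 = -13.6057 × 4² / 10² = -2.17691 eV
At n = ∞: E_∞ = 0 eV

Ionization energy = E_∞ - E_10 = 0 - (-2.17691) = 2.17691 eV
Ionization energy ≈ 2.18 eV

This is also called the binding energy of the electron in state n = 10.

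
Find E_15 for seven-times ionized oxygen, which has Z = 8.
-3.870066 eV

For hydrogen-like ions, the energy levels scale with Z²:
E_n = -13.6057 Z² / n² eV

For O⁷⁺ (Z = 8) at n = 15:
E_15 = -13.6057 × 8² / 15²
E_15 = -13.6057 × 64 / 225
E_15 = -870.7648 / 225
E_15 = -3.870066 eV

The energy is 64 times more negative than hydrogen at the same n due to the stronger nuclear charge.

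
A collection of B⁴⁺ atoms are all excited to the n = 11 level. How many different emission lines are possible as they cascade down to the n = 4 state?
28

The electron can occupy levels n = 4, 5, ..., 11 during de-excitation — that is m = 11 - 4 + 1 = 8 distinct levels.

The number of distinct spectral lines equals the number of ways to choose 2 of these m levels (each pair gives one possible emission transition):

Number of lines = m(m-1)/2 = 8×7/2 = 28

These correspond to all possible transitions between the 8 levels:
11 → 10, 11 → 9, 11 → 8, 11 → 7, 11 → 6, 11 → 5, 11 → 4, 10 → 9...

Each transition produces a photon with a unique energy (and thus wavelength). This count does not depend on Z.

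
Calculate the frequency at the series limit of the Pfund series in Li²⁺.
1.18434e+15 Hz

The series limit corresponds to the transition from n = ∞ to n = 5.
This is the highest energy (shortest wavelength) transition in the Pfund series.

E_∞ = 0 eV
E_5 = -13.6057 × 3² / 5² = -4.89805200 eV

Energy at series limit:
ΔE = E_∞ - E_5 = 0 - (-4.89805200) = 4.89805200 eV
E = 4.89805200 eV × (1.602177 × 10⁻¹⁹ J/eV) = 7.8475463e-19 J
f = E/h = 7.8475463e-19 J / (6.62607 × 10⁻³⁴ J·s) = 1.18434e+15 Hz

This energy equals the ionization energy from the n = 5 state of Li²⁺.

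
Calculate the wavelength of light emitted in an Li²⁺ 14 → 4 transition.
176.40293 nm

First, find the transition energy using E_n = -13.6057 Z² / n² eV:
E_14 = -13.6057 × 3² / 14² = -0.624751531 eV
E_4 = -13.6057 × 3² / 4² = -7.653206250 eV

Photon energy: |ΔE| = |E_4 - E_14| = 7.028454719 eV

Convert to wavelength using E = hc/λ with hc = 1239.84 eV·nm:
λ = hc/E = 1239.84 eV·nm / 7.028454719 eV
λ = 176.40293 nm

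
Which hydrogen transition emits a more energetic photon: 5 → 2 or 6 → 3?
5 → 2

Calculate the energy for each transition:

Transition 5 → 2:
ΔE₁ = |E_2 - E_5| = |-13.6057/2² - (-13.6057/5²)|
ΔE₁ = |-3.401425000000 - (-0.544228000000)| = 2.857197000 eV

Transition 6 → 3:
ΔE₂ = |E_3 - E_6| = |-13.6057/3² - (-13.6057/6²)|
ΔE₂ = |-1.511744444444 - (-0.377936111111)| = 1.133808333 eV

Since 2.857197000 eV > 1.133808333 eV, the transition 5 → 2 emits the more energetic photon.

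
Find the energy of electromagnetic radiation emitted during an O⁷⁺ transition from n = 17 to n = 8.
10.59267 eV

The energy levels are E_n = -13.6057 Z² eV / n².

Energy at n = 17: E_17 = -13.6057 × 8² / 17² = -3.01302699 eV
Energy at n = 8: E_8 = -13.6057 × 8² / 8² = -13.60570000 eV

For emission (electron falling to lower state), the photon energy is:
E_photon = E_17 - E_8 = |-3.01302699 - (-13.60570000)|
E_photon = 10.59267 eV

This energy is carried away by the emitted photon.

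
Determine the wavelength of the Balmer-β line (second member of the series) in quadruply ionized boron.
19.440323 nm

The lines of a series are numbered from the longest wavelength (smallest ΔE) outward; the second line is the transition from n = n_f + 2 to n_f.
The Balmer series has all transitions ending at n_f = 2.

For B⁴⁺ (Z = 5), the second line (β-line) is the jump from n = 4 to n = 2:
E_4 = -13.6057 × 5² / 4² = -21.25890625 eV
E_2 = -13.6057 × 5² / 2² = -85.03562500 eV
ΔE = E_4 - E_2 = 63.77671875 eV

λ = hc/E = 1239.84 eV·nm / 63.77671875 eV
λ = 19.440323 nm

This is the β-line of the Balmer series in B⁴⁺.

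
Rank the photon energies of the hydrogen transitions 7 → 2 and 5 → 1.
5 → 1

Calculate the energy for each transition:

Transition 7 → 2:
ΔE₁ = |E_2 - E_7| = |-13.6057/2² - (-13.6057/7²)|
ΔE₁ = |-3.401425000 - (-0.277667347)| = 3.123758 eV

Transition 5 → 1:
ΔE₂ = |E_1 - E_5| = |-13.6057/1² - (-13.6057/5²)|
ΔE₂ = |-13.605700000 - (-0.544228000)| = 13.061472 eV

Since 13.061472 eV > 3.123758 eV, the transition 5 → 1 emits the more energetic photon.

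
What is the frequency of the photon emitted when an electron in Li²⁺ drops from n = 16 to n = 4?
1.735e+15 Hz

First, find the transition energy:
E_16 = -13.6057 × 3² / 16² = -0.478325 eV
E_4 = -13.6057 × 3² / 4² = -7.653206 eV
|ΔE| = |E_4 - E_16| = 7.174881 eV

Convert to Joules: E = 7.174881 eV × (1.602177 × 10⁻¹⁹ J/eV) = 1.14954e-18 J

Using E = hf:
f = E/h = 1.14954e-18 J / (6.62607 × 10⁻³⁴ J·s)
f = 1.735e+15 Hz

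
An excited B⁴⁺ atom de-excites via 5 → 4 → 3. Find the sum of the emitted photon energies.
24.188 eV

The energy levels of B⁴⁺ are E_n = -13.6057 × 5² / n² eV.

First transition (5 → 4):
ΔE₁ = |E_4 - E_5|
ΔE₁ = |-21.258906250 - (-13.605700000)| = 7.653206 eV

Second transition (4 → 3):
ΔE₂ = |E_3 - E_4|
ΔE₂ = |-37.793611111 - (-21.258906250)| = 16.534705 eV

Total energy released:
E_total = ΔE₁ + ΔE₂ = 7.653206 + 16.534705 = 24.188 eV

Note: This equals the direct transition 5 → 3: 24.188 eV ✓
Energy is conserved regardless of the path taken.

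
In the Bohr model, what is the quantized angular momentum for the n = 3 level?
3.164e-34 J·s (or 3ℏ)

In the Bohr model, angular momentum is quantized:
L = nℏ

where ℏ = h/(2π) = 1.05457e-34 J·s

For n = 3:
L = 3 × 1.05457e-34 J·s
L = 3.164e-34 J·s

This can also be written as L = 3ℏ.
The angular momentum is an integer multiple of the reduced Planck constant.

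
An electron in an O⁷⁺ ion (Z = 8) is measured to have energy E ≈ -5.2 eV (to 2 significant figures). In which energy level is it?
n = 13

The exact energy levels follow E_n = -13.6057 Z² / n² eV with Z = 8.

The measured value (-5.2 eV) is reported to only 2 significant figures, so we must test candidate n values and see which one matches to that precision.

Candidate energies:
  n = 11:  E = -13.6057 × 8² / 11² = -7.19640 eV
  n = 12:  E = -13.6057 × 8² / 12² = -6.04698 eV
  n = 13:  E = -13.6057 × 8² / 13² = -5.15245 eV  ← matches
  n = 14:  E = -13.6057 × 8² / 14² = -4.44268 eV
  n = 15:  E = -13.6057 × 8² / 15² = -3.87007 eV

Checking against the measurement of -5.2 eV (2 sig figs), only n = 13 agrees:
E_13 = -5.15245 eV, which rounds to -5.2 eV ✓

Therefore n = 13.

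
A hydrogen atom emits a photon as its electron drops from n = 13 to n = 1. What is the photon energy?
13.5252 eV

The energy levels are E_n = -13.6057 eV / n².

Energy at n = 13: E_13 = -13.6057 / 13² = -0.0805071 eV
Energy at n = 1: E_1 = -13.6057 / 1² = -13.6057000 eV

For emission (electron falling to lower state), the photon energy is:
E_photon = E_13 - E_1 = |-0.0805071 - (-13.6057000)|
E_photon = 13.5252 eV

This energy is carried away by the emitted photon.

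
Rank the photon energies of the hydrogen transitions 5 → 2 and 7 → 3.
5 → 2

Calculate the energy for each transition:

Transition 5 → 2:
ΔE₁ = |E_2 - E_5| = |-13.6057/2² - (-13.6057/5²)|
ΔE₁ = |-3.4014250000 - (-0.5442280000)| = 2.8571970 eV

Transition 7 → 3:
ΔE₂ = |E_3 - E_7| = |-13.6057/3² - (-13.6057/7²)|
ΔE₂ = |-1.5117444444 - (-0.2776673469)| = 1.2340771 eV

Since 2.8571970 eV > 1.2340771 eV, the transition 5 → 2 emits the more energetic photon.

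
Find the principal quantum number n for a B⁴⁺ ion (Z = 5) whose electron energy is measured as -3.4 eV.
n = 10

The exact energy levels follow E_n = -13.6057 Z² / n² eV with Z = 5.

The measured value (-3.4 eV) is reported to only 2 significant figures, so we must test candidate n values and see which one matches to that precision.

Candidate energies:
  n = 8:  E = -13.6057 × 5² / 8² = -5.31473 eV
  n = 9:  E = -13.6057 × 5² / 9² = -4.19929 eV
  n = 10:  E = -13.6057 × 5² / 10² = -3.40143 eV  ← matches
  n = 11:  E = -13.6057 × 5² / 11² = -2.81110 eV
  n = 12:  E = -13.6057 × 5² / 12² = -2.36210 eV

Checking against the measurement of -3.4 eV (2 sig figs), only n = 10 agrees:
E_10 = -3.40143 eV, which rounds to -3.4 eV ✓

Therefore n = 10.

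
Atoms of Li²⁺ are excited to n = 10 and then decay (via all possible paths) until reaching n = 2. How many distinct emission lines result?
36

The electron can occupy levels n = 2, 3, ..., 10 during de-excitation — that is m = 10 - 2 + 1 = 9 distinct levels.

The number of distinct spectral lines equals the number of ways to choose 2 of these m levels (each pair gives one possible emission transition):

Number of lines = m(m-1)/2 = 9×8/2 = 36

These correspond to all possible transitions between the 9 levels:
10 → 9, 10 → 8, 10 → 7, 10 → 6, 10 → 5, 10 → 4, 10 → 3, 10 → 2...

Each transition produces a photon with a unique energy (and thus wavelength). This count does not depend on Z.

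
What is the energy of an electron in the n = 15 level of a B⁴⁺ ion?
-1.511744 eV

For hydrogen-like ions, the energy levels scale with Z²:
E_n = -13.6057 Z² / n² eV

For B⁴⁺ (Z = 5) at n = 15:
E_15 = -13.6057 × 5² / 15²
E_15 = -13.6057 × 25 / 225
E_15 = -340.1425 / 225
E_15 = -1.511744 eV

The energy is 25 times more negative than hydrogen at the same n due to the stronger nuclear charge.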